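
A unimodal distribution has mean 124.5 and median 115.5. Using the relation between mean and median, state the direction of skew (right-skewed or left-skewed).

mean − median = 124.5 − 115.5 = 9.0
mean > median ⇒ the longer tail is on the right ⇒ right-skewed (positively skewed).

right-skewed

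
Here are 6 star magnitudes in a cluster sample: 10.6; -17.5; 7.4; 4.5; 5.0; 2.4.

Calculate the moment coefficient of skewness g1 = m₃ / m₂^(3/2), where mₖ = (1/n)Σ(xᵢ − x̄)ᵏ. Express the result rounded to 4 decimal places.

-1.4687

x̄ = (10.6 - 17.5 + 7.4 + 4.5 + 5.0 + 2.4) / 6 = 2.0667
deviations (xᵢ − x̄): 8.5333, -19.5667, 5.3333, 2.4333, 2.9333, 0.3333
Σ(xᵢ − x̄)² = 498.7533 ⇒ m₂ = 498.7533/6 = 83.12556
Σ(xᵢ − x̄)³ = -6678.4184 ⇒ m₃ = -6678.4184/6 = -1113.06974
m₂^(3/2) = 83.12556^(1.5) = 757.88243
g1 = m₃ / m₂^(3/2) = -1113.06974 / 757.88243 ≈ -1.4687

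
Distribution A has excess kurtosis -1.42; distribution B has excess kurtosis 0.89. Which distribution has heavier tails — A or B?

B

Higher excess kurtosis ⇒ heavier tails relative to the normal distribution.
-1.42 vs 0.89: the larger is 0.89, so B has heavier tails. (B is leptokurtic — heavier-than-normal tails; the other is platykurtic.)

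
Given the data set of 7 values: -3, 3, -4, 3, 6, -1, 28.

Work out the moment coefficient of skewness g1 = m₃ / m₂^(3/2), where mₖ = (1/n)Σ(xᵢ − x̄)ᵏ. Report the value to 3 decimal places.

1.599

x̄ = (-3 + 3 - 4 + 3 + 6 - 1 + 28) / 7 = 4.5714
deviations (xᵢ − x̄): -7.5714, -1.5714, -8.5714, -1.5714, 1.4286, -5.5714, 23.4286
Σ(xᵢ − x̄)² = 717.7143 ⇒ m₂ = 717.7143/7 = 102.53061
Σ(xᵢ − x̄)³ = 11618.3265 ⇒ m₃ = 11618.3265/7 = 1659.76093
m₂^(3/2) = 102.53061^(1.5) = 1038.19833
g1 = m₃ / m₂^(3/2) = 1659.76093 / 1038.19833 ≈ 1.599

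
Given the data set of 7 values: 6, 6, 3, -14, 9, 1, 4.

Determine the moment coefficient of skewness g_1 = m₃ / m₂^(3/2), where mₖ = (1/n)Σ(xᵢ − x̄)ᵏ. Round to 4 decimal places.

-1.5686

x̄ = (6 + 6 + 3 - 14 + 9 + 1 + 4) / 7 = 2.1429
deviations (xᵢ − x̄): 3.8571, 3.8571, 0.8571, -16.1429, 6.8571, -1.1429, 1.8571
Σ(xᵢ − x̄)² = 342.8571 ⇒ m₂ = 342.8571/7 = 48.97959
Σ(xᵢ − x̄)³ = -3763.9592 ⇒ m₃ = -3763.9592/7 = -537.70845
m₂^(3/2) = 48.97959^(1.5) = 342.78574
g_1 = m₃ / m₂^(3/2) = -537.70845 / 342.78574 ≈ -1.5686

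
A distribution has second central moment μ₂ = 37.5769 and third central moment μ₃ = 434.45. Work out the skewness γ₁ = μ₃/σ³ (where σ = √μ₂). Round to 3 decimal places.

1.886

σ = √μ₂ = √37.5769 = 6.13000
σ³ = μ₂^(3/2) = 230.34640
γ₁ = μ₃/σ³ = 434.45 / 230.34640 ≈ 1.886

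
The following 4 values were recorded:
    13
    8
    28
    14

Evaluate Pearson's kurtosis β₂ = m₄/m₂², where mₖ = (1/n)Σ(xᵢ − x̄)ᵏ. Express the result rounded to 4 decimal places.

x̄ = 15.7500
Σ(xᵢ − x̄)² = 220.7500 ⇒ m₂ = 55.18750
Σ(xᵢ − x̄)⁴ = 26192.8281 ⇒ m₄ = 6548.20703
m₂² = 3045.66016
β₂ = m₄/m₂² = 6548.20703 / 3045.66016 ≈ 2.1500

2.1500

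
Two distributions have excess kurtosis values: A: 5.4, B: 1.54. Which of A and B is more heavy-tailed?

A

Higher excess kurtosis ⇒ heavier tails relative to the normal distribution.
5.4 vs 1.54: the larger is 5.4, so A has heavier tails.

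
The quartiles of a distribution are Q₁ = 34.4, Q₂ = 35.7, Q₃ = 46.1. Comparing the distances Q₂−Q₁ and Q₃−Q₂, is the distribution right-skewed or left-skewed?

Q₂ − Q₁ = 1.3;  Q₃ − Q₂ = 10.4
Q₃ − Q₂ > Q₂ − Q₁ ⇒ the upper half is more spread out ⇒ right-skewed.

right-skewed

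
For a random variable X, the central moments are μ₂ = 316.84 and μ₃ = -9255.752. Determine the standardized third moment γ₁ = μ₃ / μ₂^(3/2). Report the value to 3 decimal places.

σ = √μ₂ = √316.84 = 17.80000
σ³ = μ₂^(3/2) = 5639.75200
γ₁ = μ₃/σ³ = -9255.752 / 5639.75200 ≈ -1.641

-1.641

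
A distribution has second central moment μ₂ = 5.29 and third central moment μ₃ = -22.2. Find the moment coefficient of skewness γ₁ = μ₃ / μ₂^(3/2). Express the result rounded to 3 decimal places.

-1.825

σ = √μ₂ = √5.29 = 2.30000
σ³ = μ₂^(3/2) = 12.16700
γ₁ = μ₃/σ³ = -22.2 / 12.16700 ≈ -1.825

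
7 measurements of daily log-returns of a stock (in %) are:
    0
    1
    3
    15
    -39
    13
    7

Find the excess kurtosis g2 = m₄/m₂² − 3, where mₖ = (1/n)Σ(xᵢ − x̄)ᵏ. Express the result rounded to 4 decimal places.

1.3026

x̄ = 0.0000
Σ(xᵢ − x̄)² = 1974.0000 ⇒ m₂ = 282.00000
Σ(xᵢ − x̄)⁴ = 2395110.0000 ⇒ m₄ = 342158.57143
m₂² = 79524.00000
g2 = m₄/m₂² − 3 = 4.30258 − 3 ≈ 1.3026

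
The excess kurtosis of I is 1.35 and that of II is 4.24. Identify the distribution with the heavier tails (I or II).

II

Higher excess kurtosis ⇒ heavier tails relative to the normal distribution.
1.35 vs 4.24: the larger is 4.24, so II has heavier tails.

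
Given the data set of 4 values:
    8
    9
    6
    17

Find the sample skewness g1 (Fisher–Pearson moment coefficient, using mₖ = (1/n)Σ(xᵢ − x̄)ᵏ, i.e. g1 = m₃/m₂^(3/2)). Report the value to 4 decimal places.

x̄ = (8 + 9 + 6 + 17) / 4 = 10.0000
deviations (xᵢ − x̄): -2.0000, -1.0000, -4.0000, 7.0000
Σ(xᵢ − x̄)² = 70.0000 ⇒ m₂ = 70.0000/4 = 17.50000
Σ(xᵢ − x̄)³ = 270.0000 ⇒ m₃ = 270.0000/4 = 67.50000
m₂^(3/2) = 17.50000^(1.5) = 73.20775
g1 = m₃ / m₂^(3/2) = 67.50000 / 73.20775 ≈ 0.9220

0.9220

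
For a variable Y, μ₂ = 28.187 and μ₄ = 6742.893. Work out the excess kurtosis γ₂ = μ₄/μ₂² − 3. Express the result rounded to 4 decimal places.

μ₂² = 28.187² = 794.50697
μ₄/μ₂² = 6742.893 / 794.50697 = 8.48689
γ₂ = 8.48689 − 3 ≈ 5.4869

5.4869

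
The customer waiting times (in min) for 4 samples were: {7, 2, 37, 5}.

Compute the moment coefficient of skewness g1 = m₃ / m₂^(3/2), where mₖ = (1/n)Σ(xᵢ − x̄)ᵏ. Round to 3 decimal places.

1.099

x̄ = (7 + 2 + 37 + 5) / 4 = 12.7500
deviations (xᵢ − x̄): -5.7500, -10.7500, 24.2500, -7.7500
Σ(xᵢ − x̄)² = 796.7500 ⇒ m₂ = 796.7500/4 = 199.18750
Σ(xᵢ − x̄)³ = 12362.6250 ⇒ m₃ = 12362.6250/4 = 3090.65625
m₂^(3/2) = 199.18750^(1.5) = 2811.20891
g1 = m₃ / m₂^(3/2) = 3090.65625 / 2811.20891 ≈ 1.099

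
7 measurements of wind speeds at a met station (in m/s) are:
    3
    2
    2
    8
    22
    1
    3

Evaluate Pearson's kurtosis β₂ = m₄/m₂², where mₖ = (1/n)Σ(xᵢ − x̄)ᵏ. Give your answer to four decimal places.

4.3114

x̄ = 5.8571
Σ(xᵢ − x̄)² = 334.8571 ⇒ m₂ = 47.83673
Σ(xᵢ − x̄)⁴ = 69061.7259 ⇒ m₄ = 9865.96085
m₂² = 2288.35319
β₂ = m₄/m₂² = 9865.96085 / 2288.35319 ≈ 4.3114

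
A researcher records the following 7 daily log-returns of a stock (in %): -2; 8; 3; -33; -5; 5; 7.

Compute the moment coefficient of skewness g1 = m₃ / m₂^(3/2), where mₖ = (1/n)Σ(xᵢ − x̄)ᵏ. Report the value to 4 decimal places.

x̄ = (-2 + 8 + 3 - 33 - 5 + 5 + 7) / 7 = -2.4286
deviations (xᵢ − x̄): 0.4286, 10.4286, 5.4286, -30.5714, -2.5714, 7.4286, 9.4286
Σ(xᵢ − x̄)² = 1223.7143 ⇒ m₂ = 1223.7143/7 = 174.81633
Σ(xᵢ − x̄)³ = -26047.1020 ⇒ m₃ = -26047.1020/7 = -3721.01458
m₂^(3/2) = 174.81633^(1.5) = 2311.38870
g1 = m₃ / m₂^(3/2) = -3721.01458 / 2311.38870 ≈ -1.6099

-1.6099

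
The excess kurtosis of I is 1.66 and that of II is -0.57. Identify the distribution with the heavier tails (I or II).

Higher excess kurtosis ⇒ heavier tails relative to the normal distribution.
1.66 vs -0.57: the larger is 1.66, so I has heavier tails. (I is leptokurtic — heavier-than-normal tails; the other is platykurtic.)

I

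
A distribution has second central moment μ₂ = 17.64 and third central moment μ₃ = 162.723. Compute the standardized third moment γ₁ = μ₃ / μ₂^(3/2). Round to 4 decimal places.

σ = √μ₂ = √17.64 = 4.20000
σ³ = μ₂^(3/2) = 74.08800
γ₁ = μ₃/σ³ = 162.723 / 74.08800 ≈ 2.1963

2.1963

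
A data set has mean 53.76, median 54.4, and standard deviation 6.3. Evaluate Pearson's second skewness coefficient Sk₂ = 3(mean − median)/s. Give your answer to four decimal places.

-0.3048

Sk₂ = 3(53.76 − 54.4) / 6.3 = 3 × -0.6400 / 6.3
    = -1.9200 / 6.3 ≈ -0.3048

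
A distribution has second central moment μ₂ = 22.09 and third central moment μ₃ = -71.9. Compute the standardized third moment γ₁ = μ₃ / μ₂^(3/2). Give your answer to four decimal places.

σ = √μ₂ = √22.09 = 4.70000
σ³ = μ₂^(3/2) = 103.82300
γ₁ = μ₃/σ³ = -71.9 / 103.82300 ≈ -0.6925

-0.6925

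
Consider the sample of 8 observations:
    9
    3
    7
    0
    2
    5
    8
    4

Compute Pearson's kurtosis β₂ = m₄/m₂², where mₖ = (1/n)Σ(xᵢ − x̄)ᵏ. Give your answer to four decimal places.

x̄ = 4.7500
Σ(xᵢ − x̄)² = 67.5000 ⇒ m₂ = 8.43750
Σ(xᵢ − x̄)⁴ = 1039.4063 ⇒ m₄ = 129.92578
m₂² = 71.19141
β₂ = m₄/m₂² = 129.92578 / 71.19141 ≈ 1.8250

1.8250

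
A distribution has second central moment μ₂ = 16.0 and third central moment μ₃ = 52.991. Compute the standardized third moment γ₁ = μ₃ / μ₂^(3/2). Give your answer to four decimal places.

0.8280

σ = √μ₂ = √16.0 = 4.00000
σ³ = μ₂^(3/2) = 64.00000
γ₁ = μ₃/σ³ = 52.991 / 64.00000 ≈ 0.8280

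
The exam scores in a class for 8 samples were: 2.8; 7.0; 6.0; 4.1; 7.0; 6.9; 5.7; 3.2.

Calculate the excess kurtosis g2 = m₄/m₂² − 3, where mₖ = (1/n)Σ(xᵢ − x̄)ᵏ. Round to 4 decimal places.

x̄ = 5.3375
Σ(xᵢ − x̄)² = 21.0788 ⇒ m₂ = 2.63484
Σ(xᵢ − x̄)⁴ = 86.1283 ⇒ m₄ = 10.76604
m₂² = 6.94240
g2 = m₄/m₂² − 3 = 1.55077 − 3 ≈ -1.4492

-1.4492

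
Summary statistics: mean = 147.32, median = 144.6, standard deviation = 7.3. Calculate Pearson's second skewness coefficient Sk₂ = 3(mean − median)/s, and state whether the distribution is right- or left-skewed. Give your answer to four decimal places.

Sk₂ = 3(147.32 − 144.6) / 7.3 = 3 × 2.7200 / 7.3
    = 8.1600 / 7.3 ≈ 1.1178
Sk₂ > 0 ⇒ mean > median ⇒ right-skewed (positive skew).

1.1178, right-skewed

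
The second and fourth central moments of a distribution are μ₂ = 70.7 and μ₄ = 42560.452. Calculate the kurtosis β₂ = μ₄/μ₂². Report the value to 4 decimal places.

8.5147

μ₂² = 70.7² = 4998.49000
μ₄/μ₂² = 42560.452 / 4998.49000 = 8.51466
β₂ ≈ 8.5147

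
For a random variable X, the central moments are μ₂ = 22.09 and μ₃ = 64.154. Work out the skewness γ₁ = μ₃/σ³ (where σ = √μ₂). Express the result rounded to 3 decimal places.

0.618

σ = √μ₂ = √22.09 = 4.70000
σ³ = μ₂^(3/2) = 103.82300
γ₁ = μ₃/σ³ = 64.154 / 103.82300 ≈ 0.618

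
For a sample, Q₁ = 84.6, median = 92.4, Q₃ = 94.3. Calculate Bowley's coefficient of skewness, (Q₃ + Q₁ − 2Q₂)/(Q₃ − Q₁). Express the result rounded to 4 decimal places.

-0.6082

numerator: Q₃ + Q₁ − 2Q₂ = 94.3 + 84.6 − 2×92.4 = -5.9000
denominator: Q₃ − Q₁ = 94.3 − 84.6 = 9.7000
Bowley skewness = -5.9000 / 9.7000 ≈ -0.6082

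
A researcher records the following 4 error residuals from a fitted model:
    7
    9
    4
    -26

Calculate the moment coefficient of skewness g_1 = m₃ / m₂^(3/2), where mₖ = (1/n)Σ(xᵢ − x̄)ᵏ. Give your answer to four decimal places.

x̄ = (7 + 9 + 4 - 26) / 4 = -1.5000
deviations (xᵢ − x̄): 8.5000, 10.5000, 5.5000, -24.5000
Σ(xᵢ − x̄)² = 813.0000 ⇒ m₂ = 813.0000/4 = 203.25000
Σ(xᵢ − x̄)³ = -12768.0000 ⇒ m₃ = -12768.0000/4 = -3192.00000
m₂^(3/2) = 203.25000^(1.5) = 2897.64936
g_1 = m₃ / m₂^(3/2) = -3192.00000 / 2897.64936 ≈ -1.1016

-1.1016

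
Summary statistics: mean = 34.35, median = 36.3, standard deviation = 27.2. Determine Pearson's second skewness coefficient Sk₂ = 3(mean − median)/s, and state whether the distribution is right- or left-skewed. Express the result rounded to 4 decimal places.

-0.2151, left-skewed

Sk₂ = 3(34.35 − 36.3) / 27.2 = 3 × -1.9500 / 27.2
    = -5.8500 / 27.2 ≈ -0.2151
Sk₂ < 0 ⇒ mean < median ⇒ left-skewed (negative skew).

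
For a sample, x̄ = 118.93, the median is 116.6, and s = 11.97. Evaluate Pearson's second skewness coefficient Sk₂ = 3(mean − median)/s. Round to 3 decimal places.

0.584

Sk₂ = 3(118.93 − 116.6) / 11.97 = 3 × 2.3300 / 11.97
    = 6.9900 / 11.97 ≈ 0.584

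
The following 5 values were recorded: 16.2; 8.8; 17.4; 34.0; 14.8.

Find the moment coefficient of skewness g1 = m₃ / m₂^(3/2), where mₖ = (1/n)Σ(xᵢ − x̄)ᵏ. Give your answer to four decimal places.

x̄ = (16.2 + 8.8 + 17.4 + 34.0 + 14.8) / 5 = 18.2400
deviations (xᵢ − x̄): -2.0400, -9.4400, -0.8400, 15.7600, -3.4400
Σ(xᵢ − x̄)² = 354.1920 ⇒ m₂ = 354.1920/5 = 70.83840
Σ(xᵢ − x̄)³ = 3023.4086 ⇒ m₃ = 3023.4086/5 = 604.68173
m₂^(3/2) = 70.83840^(1.5) = 596.21530
g1 = m₃ / m₂^(3/2) = 604.68173 / 596.21530 ≈ 1.0142

1.0142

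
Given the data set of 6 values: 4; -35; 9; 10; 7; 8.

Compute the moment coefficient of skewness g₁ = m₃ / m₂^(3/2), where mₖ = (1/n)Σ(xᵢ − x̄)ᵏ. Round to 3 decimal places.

x̄ = (4 - 35 + 9 + 10 + 7 + 8) / 6 = 0.5000
deviations (xᵢ − x̄): 3.5000, -35.5000, 8.5000, 9.5000, 6.5000, 7.5000
Σ(xᵢ − x̄)² = 1533.5000 ⇒ m₂ = 1533.5000/6 = 255.58333
Σ(xᵢ − x̄)³ = -42528.0000 ⇒ m₃ = -42528.0000/6 = -7088.00000
m₂^(3/2) = 255.58333^(1.5) = 4086.00407
g₁ = m₃ / m₂^(3/2) = -7088.00000 / 4086.00407 ≈ -1.735

-1.735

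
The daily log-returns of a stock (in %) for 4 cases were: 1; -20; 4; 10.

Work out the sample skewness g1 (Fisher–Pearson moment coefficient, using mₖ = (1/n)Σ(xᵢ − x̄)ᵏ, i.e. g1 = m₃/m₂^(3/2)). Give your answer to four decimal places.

x̄ = (1 - 20 + 4 + 10) / 4 = -1.2500
deviations (xᵢ − x̄): 2.2500, -18.7500, 5.2500, 11.2500
Σ(xᵢ − x̄)² = 510.7500 ⇒ m₂ = 510.7500/4 = 127.68750
Σ(xᵢ − x̄)³ = -5011.8750 ⇒ m₃ = -5011.8750/4 = -1252.96875
m₂^(3/2) = 127.68750^(1.5) = 1442.85463
g1 = m₃ / m₂^(3/2) = -1252.96875 / 1442.85463 ≈ -0.8684

-0.8684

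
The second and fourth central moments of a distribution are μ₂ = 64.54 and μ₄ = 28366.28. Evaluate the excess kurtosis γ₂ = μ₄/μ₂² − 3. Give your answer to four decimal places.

3.8100

μ₂² = 64.54² = 4165.41160
μ₄/μ₂² = 28366.28 / 4165.41160 = 6.80996
γ₂ = 6.80996 − 3 ≈ 3.8100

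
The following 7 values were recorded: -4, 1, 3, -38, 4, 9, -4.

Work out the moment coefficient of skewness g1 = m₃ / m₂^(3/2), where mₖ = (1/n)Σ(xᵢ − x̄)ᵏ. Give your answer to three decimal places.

x̄ = (-4 + 1 + 3 - 38 + 4 + 9 - 4) / 7 = -4.1429
deviations (xᵢ − x̄): 0.1429, 5.1429, 7.1429, -33.8571, 8.1429, 13.1429, 0.1429
Σ(xᵢ − x̄)² = 1462.8571 ⇒ m₂ = 1462.8571/7 = 208.97959
Σ(xᵢ − x̄)³ = -35500.0408 ⇒ m₃ = -35500.0408/7 = -5071.43440
m₂^(3/2) = 208.97959^(1.5) = 3021.03540
g1 = m₃ / m₂^(3/2) = -5071.43440 / 3021.03540 ≈ -1.679

-1.679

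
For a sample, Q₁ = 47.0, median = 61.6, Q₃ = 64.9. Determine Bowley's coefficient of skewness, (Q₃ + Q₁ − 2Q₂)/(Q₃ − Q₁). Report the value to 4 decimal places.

-0.6313

numerator: Q₃ + Q₁ − 2Q₂ = 64.9 + 47.0 − 2×61.6 = -11.3000
denominator: Q₃ − Q₁ = 64.9 − 47.0 = 17.9000
Bowley skewness = -11.3000 / 17.9000 ≈ -0.6313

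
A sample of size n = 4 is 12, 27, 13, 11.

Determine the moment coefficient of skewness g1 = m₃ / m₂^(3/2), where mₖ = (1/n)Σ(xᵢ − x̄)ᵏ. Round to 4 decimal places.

x̄ = (12 + 27 + 13 + 11) / 4 = 15.7500
deviations (xᵢ − x̄): -3.7500, 11.2500, -2.7500, -4.7500
Σ(xᵢ − x̄)² = 170.7500 ⇒ m₂ = 170.7500/4 = 42.68750
Σ(xᵢ − x̄)³ = 1243.1250 ⇒ m₃ = 1243.1250/4 = 310.78125
m₂^(3/2) = 42.68750^(1.5) = 278.90165
g1 = m₃ / m₂^(3/2) = 310.78125 / 278.90165 ≈ 1.1143

1.1143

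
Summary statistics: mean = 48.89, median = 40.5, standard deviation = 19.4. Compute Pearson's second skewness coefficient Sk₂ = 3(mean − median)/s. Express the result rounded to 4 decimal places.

1.2974

Sk₂ = 3(48.89 − 40.5) / 19.4 = 3 × 8.3900 / 19.4
    = 25.1700 / 19.4 ≈ 1.2974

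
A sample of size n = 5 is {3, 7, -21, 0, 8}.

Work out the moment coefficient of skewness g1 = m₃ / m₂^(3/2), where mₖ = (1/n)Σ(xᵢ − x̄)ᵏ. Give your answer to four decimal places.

-1.2392

x̄ = (3 + 7 - 21 + 0 + 8) / 5 = -0.6000
deviations (xᵢ − x̄): 3.6000, 7.6000, -20.4000, 0.6000, 8.6000
Σ(xᵢ − x̄)² = 561.2000 ⇒ m₂ = 561.2000/5 = 112.24000
Σ(xᵢ − x̄)³ = -7367.7600 ⇒ m₃ = -7367.7600/5 = -1473.55200
m₂^(3/2) = 112.24000^(1.5) = 1189.10851
g1 = m₃ / m₂^(3/2) = -1473.55200 / 1189.10851 ≈ -1.2392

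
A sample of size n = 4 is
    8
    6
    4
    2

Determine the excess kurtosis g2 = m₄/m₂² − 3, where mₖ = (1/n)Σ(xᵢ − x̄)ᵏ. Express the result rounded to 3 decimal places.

-1.360

x̄ = 5.0000
Σ(xᵢ − x̄)² = 20.0000 ⇒ m₂ = 5.00000
Σ(xᵢ − x̄)⁴ = 164.0000 ⇒ m₄ = 41.00000
m₂² = 25.00000
g2 = m₄/m₂² − 3 = 1.64000 − 3 ≈ -1.360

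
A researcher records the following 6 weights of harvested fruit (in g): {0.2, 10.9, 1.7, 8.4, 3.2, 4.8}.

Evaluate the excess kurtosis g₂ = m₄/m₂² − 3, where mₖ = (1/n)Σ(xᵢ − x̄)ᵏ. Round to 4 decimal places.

x̄ = 4.8667
Σ(xᵢ − x̄)² = 83.4733 ⇒ m₂ = 13.91222
Σ(xᵢ − x̄)⁴ = 2063.4462 ⇒ m₄ = 343.90771
m₂² = 193.54993
g₂ = m₄/m₂² − 3 = 1.77684 − 3 ≈ -1.2232

-1.2232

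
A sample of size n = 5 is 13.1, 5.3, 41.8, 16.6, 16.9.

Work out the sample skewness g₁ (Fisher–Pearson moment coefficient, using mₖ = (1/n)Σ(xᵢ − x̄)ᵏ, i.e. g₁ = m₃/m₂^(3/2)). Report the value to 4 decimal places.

1.0449

x̄ = (13.1 + 5.3 + 41.8 + 16.6 + 16.9) / 5 = 18.7400
deviations (xᵢ − x̄): -5.6400, -13.4400, 23.0600, -2.1400, -1.8400
Σ(xᵢ − x̄)² = 752.1720 ⇒ m₂ = 752.1720/5 = 150.43440
Σ(xᵢ − x̄)³ = 9639.3170 ⇒ m₃ = 9639.3170/5 = 1927.86341
m₂^(3/2) = 150.43440^(1.5) = 1845.10352
g₁ = m₃ / m₂^(3/2) = 1927.86341 / 1845.10352 ≈ 1.0449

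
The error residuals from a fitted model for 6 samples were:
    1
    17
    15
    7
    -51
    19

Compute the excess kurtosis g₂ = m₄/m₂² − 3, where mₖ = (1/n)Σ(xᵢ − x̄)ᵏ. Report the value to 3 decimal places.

x̄ = 1.3333
Σ(xᵢ − x̄)² = 3515.3333 ⇒ m₂ = 585.88889
Σ(xᵢ − x̄)⁴ = 7694477.1111 ⇒ m₄ = 1282412.85185
m₂² = 343265.79012
g₂ = m₄/m₂² − 3 = 3.73592 − 3 ≈ 0.736

0.736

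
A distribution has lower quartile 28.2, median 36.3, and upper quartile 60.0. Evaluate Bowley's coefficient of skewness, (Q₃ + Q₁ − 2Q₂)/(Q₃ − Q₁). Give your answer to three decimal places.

0.491

numerator: Q₃ + Q₁ − 2Q₂ = 60.0 + 28.2 − 2×36.3 = 15.6000
denominator: Q₃ − Q₁ = 60.0 − 28.2 = 31.8000
Bowley skewness = 15.6000 / 31.8000 ≈ 0.491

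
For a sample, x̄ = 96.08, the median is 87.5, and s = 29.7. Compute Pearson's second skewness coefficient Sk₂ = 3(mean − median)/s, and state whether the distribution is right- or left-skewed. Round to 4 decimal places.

Sk₂ = 3(96.08 − 87.5) / 29.7 = 3 × 8.5800 / 29.7
    = 25.7400 / 29.7 ≈ 0.8667
Sk₂ > 0 ⇒ mean > median ⇒ right-skewed (positive skew).

0.8667, right-skewed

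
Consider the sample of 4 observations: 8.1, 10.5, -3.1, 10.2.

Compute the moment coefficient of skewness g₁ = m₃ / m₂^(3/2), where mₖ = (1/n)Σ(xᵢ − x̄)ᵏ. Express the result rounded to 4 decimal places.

-1.0639

x̄ = (8.1 + 10.5 - 3.1 + 10.2) / 4 = 6.4250
deviations (xᵢ − x̄): 1.6750, 4.0750, -9.5250, 3.7750
Σ(xᵢ − x̄)² = 124.3875 ⇒ m₂ = 124.3875/4 = 31.09688
Σ(xᵢ − x̄)³ = -737.9981 ⇒ m₃ = -737.9981/4 = -184.49953
m₂^(3/2) = 31.09688^(1.5) = 173.41039
g₁ = m₃ / m₂^(3/2) = -184.49953 / 173.41039 ≈ -1.0639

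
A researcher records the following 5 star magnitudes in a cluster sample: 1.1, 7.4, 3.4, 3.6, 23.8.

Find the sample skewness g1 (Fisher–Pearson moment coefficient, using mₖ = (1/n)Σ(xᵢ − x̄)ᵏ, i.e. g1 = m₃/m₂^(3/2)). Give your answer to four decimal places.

1.2863

x̄ = (1.1 + 7.4 + 3.4 + 3.6 + 23.8) / 5 = 7.8600
deviations (xᵢ − x̄): -6.7600, -0.4600, -4.4600, -4.2600, 15.9400
Σ(xᵢ − x̄)² = 338.0320 ⇒ m₂ = 338.0320/5 = 67.60640
Σ(xᵢ − x̄)³ = 3575.0542 ⇒ m₃ = 3575.0542/5 = 715.01083
m₂^(3/2) = 67.60640^(1.5) = 555.88085
g1 = m₃ / m₂^(3/2) = 715.01083 / 555.88085 ≈ 1.2863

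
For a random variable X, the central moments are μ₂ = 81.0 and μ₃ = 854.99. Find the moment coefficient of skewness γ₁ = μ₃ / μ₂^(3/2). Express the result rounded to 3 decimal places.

σ = √μ₂ = √81.0 = 9.00000
σ³ = μ₂^(3/2) = 729.00000
γ₁ = μ₃/σ³ = 854.99 / 729.00000 ≈ 1.173

1.173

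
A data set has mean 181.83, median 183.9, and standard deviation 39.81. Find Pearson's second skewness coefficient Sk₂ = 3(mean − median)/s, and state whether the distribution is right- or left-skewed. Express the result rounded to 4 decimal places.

-0.1560, left-skewed

Sk₂ = 3(181.83 − 183.9) / 39.81 = 3 × -2.0700 / 39.81
    = -6.2100 / 39.81 ≈ -0.1560
Sk₂ < 0 ⇒ mean < median ⇒ left-skewed (negative skew).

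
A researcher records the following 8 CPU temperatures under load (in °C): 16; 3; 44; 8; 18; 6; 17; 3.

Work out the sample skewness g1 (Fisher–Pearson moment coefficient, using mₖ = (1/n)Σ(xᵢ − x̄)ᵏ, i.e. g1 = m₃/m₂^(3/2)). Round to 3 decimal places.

x̄ = (16 + 3 + 44 + 8 + 18 + 6 + 17 + 3) / 8 = 14.3750
deviations (xᵢ − x̄): 1.6250, -11.3750, 29.6250, -6.3750, 3.6250, -8.3750, 2.6250, -11.3750
Σ(xᵢ − x̄)² = 1269.8750 ⇒ m₂ = 1269.8750/8 = 158.73438
Σ(xᵢ − x̄)³ = 22279.9688 ⇒ m₃ = 22279.9688/8 = 2784.99609
m₂^(3/2) = 158.73438^(1.5) = 1999.89171
g1 = m₃ / m₂^(3/2) = 2784.99609 / 1999.89171 ≈ 1.393

1.393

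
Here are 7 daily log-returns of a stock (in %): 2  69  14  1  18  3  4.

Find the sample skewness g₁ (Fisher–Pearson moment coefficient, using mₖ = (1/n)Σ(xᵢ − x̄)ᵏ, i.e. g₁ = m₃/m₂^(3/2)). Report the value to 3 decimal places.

1.755

x̄ = (2 + 69 + 14 + 1 + 18 + 3 + 4) / 7 = 15.8571
deviations (xᵢ − x̄): -13.8571, 53.1429, -1.8571, -14.8571, 2.1429, -12.8571, -11.8571
Σ(xᵢ − x̄)² = 3550.8571 ⇒ m₂ = 3550.8571/7 = 507.26531
Σ(xᵢ − x̄)³ = 140354.8163 ⇒ m₃ = 140354.8163/7 = 20050.68805
m₂^(3/2) = 507.26531^(1.5) = 11424.90876
g₁ = m₃ / m₂^(3/2) = 20050.68805 / 11424.90876 ≈ 1.755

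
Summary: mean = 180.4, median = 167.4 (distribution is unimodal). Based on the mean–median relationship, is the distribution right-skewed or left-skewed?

right-skewed

mean − median = 180.4 − 167.4 = 13.0
mean > median ⇒ the longer tail is on the right ⇒ right-skewed (positively skewed).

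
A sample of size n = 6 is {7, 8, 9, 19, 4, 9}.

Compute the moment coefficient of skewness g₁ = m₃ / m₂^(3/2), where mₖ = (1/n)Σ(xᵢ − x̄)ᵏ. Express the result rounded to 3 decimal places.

x̄ = (7 + 8 + 9 + 19 + 4 + 9) / 6 = 9.3333
deviations (xᵢ − x̄): -2.3333, -1.3333, -0.3333, 9.6667, -5.3333, -0.3333
Σ(xᵢ − x̄)² = 129.3333 ⇒ m₂ = 129.3333/6 = 21.55556
Σ(xᵢ − x̄)³ = 736.4444 ⇒ m₃ = 736.4444/6 = 122.74074
m₂^(3/2) = 21.55556^(1.5) = 100.07805
g₁ = m₃ / m₂^(3/2) = 122.74074 / 100.07805 ≈ 1.226

1.226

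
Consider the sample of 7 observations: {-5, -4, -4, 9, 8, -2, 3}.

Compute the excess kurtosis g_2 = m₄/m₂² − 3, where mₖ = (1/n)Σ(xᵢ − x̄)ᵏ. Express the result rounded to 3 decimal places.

x̄ = 0.7143
Σ(xᵢ − x̄)² = 211.4286 ⇒ m₂ = 30.20408
Σ(xᵢ − x̄)⁴ = 9666.5539 ⇒ m₄ = 1380.93628
m₂² = 912.28655
g_2 = m₄/m₂² − 3 = 1.51371 − 3 ≈ -1.486

-1.486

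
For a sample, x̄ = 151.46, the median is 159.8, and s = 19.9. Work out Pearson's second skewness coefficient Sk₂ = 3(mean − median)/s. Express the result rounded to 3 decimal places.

-1.257

Sk₂ = 3(151.46 − 159.8) / 19.9 = 3 × -8.3400 / 19.9
    = -25.0200 / 19.9 ≈ -1.257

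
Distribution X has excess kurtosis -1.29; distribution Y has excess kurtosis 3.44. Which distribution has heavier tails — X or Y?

Y

Higher excess kurtosis ⇒ heavier tails relative to the normal distribution.
-1.29 vs 3.44: the larger is 3.44, so Y has heavier tails. (Y is leptokurtic — heavier-than-normal tails; the other is platykurtic.)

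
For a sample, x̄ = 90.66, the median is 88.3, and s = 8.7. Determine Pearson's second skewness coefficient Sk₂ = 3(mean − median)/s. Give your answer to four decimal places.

Sk₂ = 3(90.66 − 88.3) / 8.7 = 3 × 2.3600 / 8.7
    = 7.0800 / 8.7 ≈ 0.8138

0.8138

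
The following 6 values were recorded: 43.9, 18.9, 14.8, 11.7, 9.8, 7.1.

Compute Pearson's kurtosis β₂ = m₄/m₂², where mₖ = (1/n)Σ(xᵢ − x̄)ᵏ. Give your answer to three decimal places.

3.567

x̄ = 17.7000
Σ(xᵢ − x̄)² = 907.0600 ⇒ m₂ = 151.17667
Σ(xᵢ − x̄)⁴ = 489088.4530 ⇒ m₄ = 81514.74217
m₂² = 22854.38454
β₂ = m₄/m₂² = 81514.74217 / 22854.38454 ≈ 3.567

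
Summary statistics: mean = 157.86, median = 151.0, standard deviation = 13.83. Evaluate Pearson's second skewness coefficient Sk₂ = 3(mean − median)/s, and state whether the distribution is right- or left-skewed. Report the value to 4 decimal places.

1.4881, right-skewed

Sk₂ = 3(157.86 − 151.0) / 13.83 = 3 × 6.8600 / 13.83
    = 20.5800 / 13.83 ≈ 1.4881
Sk₂ > 0 ⇒ mean > median ⇒ right-skewed (positive skew).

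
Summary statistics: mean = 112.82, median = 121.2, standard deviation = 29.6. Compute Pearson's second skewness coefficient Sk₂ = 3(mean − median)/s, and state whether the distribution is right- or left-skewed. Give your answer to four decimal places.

Sk₂ = 3(112.82 − 121.2) / 29.6 = 3 × -8.3800 / 29.6
    = -25.1400 / 29.6 ≈ -0.8493
Sk₂ < 0 ⇒ mean < median ⇒ left-skewed (negative skew).

-0.8493, left-skewed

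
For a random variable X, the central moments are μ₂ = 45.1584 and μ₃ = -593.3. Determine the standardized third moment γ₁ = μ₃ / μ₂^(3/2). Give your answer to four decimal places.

σ = √μ₂ = √45.1584 = 6.72000
σ³ = μ₂^(3/2) = 303.46445
γ₁ = μ₃/σ³ = -593.3 / 303.46445 ≈ -1.9551

-1.9551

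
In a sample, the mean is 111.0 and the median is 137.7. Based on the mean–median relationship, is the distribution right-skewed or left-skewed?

left-skewed

mean − median = 111.0 − 137.7 = -26.7
mean < median ⇒ the longer tail is on the left ⇒ left-skewed (negatively skewed).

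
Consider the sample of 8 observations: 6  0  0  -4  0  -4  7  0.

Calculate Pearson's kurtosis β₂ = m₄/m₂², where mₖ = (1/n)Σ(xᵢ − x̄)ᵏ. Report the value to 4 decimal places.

x̄ = 0.6250
Σ(xᵢ − x̄)² = 113.8750 ⇒ m₂ = 14.23438
Σ(xᵢ − x̄)⁴ = 3402.0566 ⇒ m₄ = 425.25708
m₂² = 202.61743
β₂ = m₄/m₂² = 425.25708 / 202.61743 ≈ 2.0988

2.0988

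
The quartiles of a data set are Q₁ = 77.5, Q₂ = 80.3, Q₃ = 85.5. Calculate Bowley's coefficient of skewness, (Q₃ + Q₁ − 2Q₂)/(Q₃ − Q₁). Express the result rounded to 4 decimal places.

numerator: Q₃ + Q₁ − 2Q₂ = 85.5 + 77.5 − 2×80.3 = 2.4000
denominator: Q₃ − Q₁ = 85.5 − 77.5 = 8.0000
Bowley skewness = 2.4000 / 8.0000 ≈ 0.3000

0.3000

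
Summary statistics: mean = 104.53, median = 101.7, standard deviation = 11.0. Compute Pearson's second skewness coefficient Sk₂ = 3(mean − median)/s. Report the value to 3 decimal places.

Sk₂ = 3(104.53 − 101.7) / 11.0 = 3 × 2.8300 / 11.0
    = 8.4900 / 11.0 ≈ 0.772

0.772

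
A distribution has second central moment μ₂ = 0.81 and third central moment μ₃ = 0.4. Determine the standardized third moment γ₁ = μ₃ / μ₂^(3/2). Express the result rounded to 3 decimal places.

σ = √μ₂ = √0.81 = 0.90000
σ³ = μ₂^(3/2) = 0.72900
γ₁ = μ₃/σ³ = 0.4 / 0.72900 ≈ 0.549

0.549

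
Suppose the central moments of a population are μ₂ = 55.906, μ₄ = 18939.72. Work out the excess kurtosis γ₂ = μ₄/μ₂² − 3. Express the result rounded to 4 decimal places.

3.0598

μ₂² = 55.906² = 3125.48084
μ₄/μ₂² = 18939.72 / 3125.48084 = 6.05978
γ₂ = 6.05978 − 3 ≈ 3.0598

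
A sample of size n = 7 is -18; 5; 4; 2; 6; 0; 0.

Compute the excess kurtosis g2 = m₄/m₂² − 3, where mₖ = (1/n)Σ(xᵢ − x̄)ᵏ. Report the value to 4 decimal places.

x̄ = -0.1429
Σ(xᵢ − x̄)² = 404.8571 ⇒ m₂ = 57.83673
Σ(xᵢ − x̄)⁴ = 104122.0117 ⇒ m₄ = 14874.57309
m₂² = 3345.08788
g2 = m₄/m₂² − 3 = 4.44669 − 3 ≈ 1.4467

1.4467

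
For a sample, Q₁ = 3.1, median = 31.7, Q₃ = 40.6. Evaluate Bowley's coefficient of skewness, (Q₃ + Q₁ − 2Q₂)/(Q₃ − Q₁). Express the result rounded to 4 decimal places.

-0.5253

numerator: Q₃ + Q₁ − 2Q₂ = 40.6 + 3.1 − 2×31.7 = -19.7000
denominator: Q₃ − Q₁ = 40.6 − 3.1 = 37.5000
Bowley skewness = -19.7000 / 37.5000 ≈ -0.5253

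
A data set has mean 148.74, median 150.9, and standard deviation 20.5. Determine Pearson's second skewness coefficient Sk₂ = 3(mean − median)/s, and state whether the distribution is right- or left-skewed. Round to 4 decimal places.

-0.3161, left-skewed

Sk₂ = 3(148.74 − 150.9) / 20.5 = 3 × -2.1600 / 20.5
    = -6.4800 / 20.5 ≈ -0.3161
Sk₂ < 0 ⇒ mean < median ⇒ left-skewed (negative skew).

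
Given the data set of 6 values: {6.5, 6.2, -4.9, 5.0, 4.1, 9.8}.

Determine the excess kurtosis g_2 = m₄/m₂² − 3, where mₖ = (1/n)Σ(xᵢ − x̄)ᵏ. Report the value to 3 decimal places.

0.327

x̄ = 4.4500
Σ(xᵢ − x̄)² = 123.7350 ⇒ m₂ = 20.62250
Σ(xᵢ − x̄)⁴ = 8489.0874 ⇒ m₄ = 1414.84791
m₂² = 425.28751
g_2 = m₄/m₂² − 3 = 3.32680 − 3 ≈ 0.327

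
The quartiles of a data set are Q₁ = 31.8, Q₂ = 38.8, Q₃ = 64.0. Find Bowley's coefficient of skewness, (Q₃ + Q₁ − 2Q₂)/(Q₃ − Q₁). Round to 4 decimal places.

numerator: Q₃ + Q₁ − 2Q₂ = 64.0 + 31.8 − 2×38.8 = 18.2000
denominator: Q₃ − Q₁ = 64.0 − 31.8 = 32.2000
Bowley skewness = 18.2000 / 32.2000 ≈ 0.5652

0.5652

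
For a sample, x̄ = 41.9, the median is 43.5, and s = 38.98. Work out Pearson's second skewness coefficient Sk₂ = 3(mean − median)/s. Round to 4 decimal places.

Sk₂ = 3(41.9 − 43.5) / 38.98 = 3 × -1.6000 / 38.98
    = -4.8000 / 38.98 ≈ -0.1231

-0.1231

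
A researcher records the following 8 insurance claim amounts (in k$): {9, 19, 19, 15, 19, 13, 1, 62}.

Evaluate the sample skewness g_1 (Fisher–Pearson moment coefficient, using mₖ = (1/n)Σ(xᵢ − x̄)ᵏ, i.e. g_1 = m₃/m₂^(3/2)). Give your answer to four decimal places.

x̄ = (9 + 19 + 19 + 15 + 19 + 13 + 1 + 62) / 8 = 19.6250
deviations (xᵢ − x̄): -10.6250, -0.6250, -0.6250, -4.6250, -0.6250, -6.6250, -18.6250, 42.3750
Σ(xᵢ − x̄)² = 2321.8750 ⇒ m₂ = 2321.8750/8 = 290.23438
Σ(xᵢ − x̄)³ = 68039.5313 ⇒ m₃ = 68039.5313/8 = 8504.94141
m₂^(3/2) = 290.23438^(1.5) = 4944.51015
g_1 = m₃ / m₂^(3/2) = 8504.94141 / 4944.51015 ≈ 1.7201

1.7201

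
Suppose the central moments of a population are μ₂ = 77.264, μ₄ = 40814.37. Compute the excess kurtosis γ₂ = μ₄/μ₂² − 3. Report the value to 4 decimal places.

μ₂² = 77.264² = 5969.72570
μ₄/μ₂² = 40814.37 / 5969.72570 = 6.83689
γ₂ = 6.83689 − 3 ≈ 3.8369

3.8369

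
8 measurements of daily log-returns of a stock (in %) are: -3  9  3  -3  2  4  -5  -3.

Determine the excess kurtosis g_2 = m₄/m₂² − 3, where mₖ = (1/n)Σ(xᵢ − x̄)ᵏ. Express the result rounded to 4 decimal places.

x̄ = 0.5000
Σ(xᵢ − x̄)² = 160.0000 ⇒ m₂ = 20.00000
Σ(xᵢ − x̄)⁴ = 6779.5000 ⇒ m₄ = 847.43750
m₂² = 400.00000
g_2 = m₄/m₂² − 3 = 2.11859 − 3 ≈ -0.8814

-0.8814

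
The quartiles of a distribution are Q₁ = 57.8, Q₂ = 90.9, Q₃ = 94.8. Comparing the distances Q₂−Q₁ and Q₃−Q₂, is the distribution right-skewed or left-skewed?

Q₂ − Q₁ = 33.1;  Q₃ − Q₂ = 3.9
Q₂ − Q₁ > Q₃ − Q₂ ⇒ the lower half is more spread out ⇒ left-skewed.

left-skewed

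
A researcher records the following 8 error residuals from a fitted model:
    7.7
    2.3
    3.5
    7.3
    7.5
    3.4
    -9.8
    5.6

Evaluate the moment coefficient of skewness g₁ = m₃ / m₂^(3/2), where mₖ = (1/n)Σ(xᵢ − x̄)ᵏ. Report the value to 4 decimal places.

x̄ = (7.7 + 2.3 + 3.5 + 7.3 + 7.5 + 3.4 - 9.8 + 5.6) / 8 = 3.4375
deviations (xᵢ − x̄): 4.2625, -1.1375, 0.0625, 3.8625, 4.0625, -0.0375, -13.2375, 2.1625
Σ(xᵢ − x̄)² = 230.7988 ⇒ m₂ = 230.7988/8 = 28.84984
Σ(xᵢ − x̄)³ = -2108.8683 ⇒ m₃ = -2108.8683/8 = -263.60854
m₂^(3/2) = 28.84984^(1.5) = 154.95843
g₁ = m₃ / m₂^(3/2) = -263.60854 / 154.95843 ≈ -1.7012

-1.7012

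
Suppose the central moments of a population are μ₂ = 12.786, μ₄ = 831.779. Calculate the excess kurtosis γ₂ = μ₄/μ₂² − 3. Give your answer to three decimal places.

μ₂² = 12.786² = 163.48180
μ₄/μ₂² = 831.779 / 163.48180 = 5.08790
γ₂ = 5.08790 − 3 ≈ 2.088

2.088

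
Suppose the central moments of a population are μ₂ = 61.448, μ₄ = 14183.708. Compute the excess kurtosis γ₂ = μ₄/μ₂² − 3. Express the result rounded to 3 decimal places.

0.756

μ₂² = 61.448² = 3775.85670
μ₄/μ₂² = 14183.708 / 3775.85670 = 3.75642
γ₂ = 3.75642 − 3 ≈ 0.756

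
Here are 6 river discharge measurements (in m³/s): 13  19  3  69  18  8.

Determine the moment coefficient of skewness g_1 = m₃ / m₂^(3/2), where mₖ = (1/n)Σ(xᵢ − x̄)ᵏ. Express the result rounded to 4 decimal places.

1.5327

x̄ = (13 + 19 + 3 + 69 + 18 + 8) / 6 = 21.6667
deviations (xᵢ − x̄): -8.6667, -2.6667, -18.6667, 47.3333, -3.6667, -13.6667
Σ(xᵢ − x̄)² = 2871.3333 ⇒ m₂ = 2871.3333/6 = 478.55556
Σ(xᵢ − x̄)³ = 96271.5556 ⇒ m₃ = 96271.5556/6 = 16045.25926
m₂^(3/2) = 478.55556^(1.5) = 10468.83955
g_1 = m₃ / m₂^(3/2) = 16045.25926 / 10468.83955 ≈ 1.5327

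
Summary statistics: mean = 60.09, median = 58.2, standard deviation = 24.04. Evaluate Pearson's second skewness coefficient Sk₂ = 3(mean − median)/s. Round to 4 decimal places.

0.2359

Sk₂ = 3(60.09 − 58.2) / 24.04 = 3 × 1.8900 / 24.04
    = 5.6700 / 24.04 ≈ 0.2359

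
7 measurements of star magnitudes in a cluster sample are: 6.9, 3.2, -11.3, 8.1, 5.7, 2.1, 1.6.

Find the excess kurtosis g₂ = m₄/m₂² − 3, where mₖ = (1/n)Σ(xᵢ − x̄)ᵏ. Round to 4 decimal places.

x̄ = 2.3286
Σ(xᵢ − x̄)² = 252.6543 ⇒ m₂ = 36.09347
Σ(xᵢ − x̄)⁴ = 36174.8887 ⇒ m₄ = 5167.84124
m₂² = 1302.73853
g₂ = m₄/m₂² − 3 = 3.96691 − 3 ≈ 0.9669

0.9669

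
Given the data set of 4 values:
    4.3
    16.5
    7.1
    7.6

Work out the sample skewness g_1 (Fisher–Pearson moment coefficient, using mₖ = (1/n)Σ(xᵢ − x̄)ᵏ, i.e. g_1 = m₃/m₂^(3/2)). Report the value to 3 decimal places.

x̄ = (4.3 + 16.5 + 7.1 + 7.6) / 4 = 8.8750
deviations (xᵢ − x̄): -4.5750, 7.6250, -1.7750, -1.2750
Σ(xᵢ − x̄)² = 83.8475 ⇒ m₂ = 83.8475/4 = 20.96188
Σ(xᵢ − x̄)³ = 339.8996 ⇒ m₃ = 339.8996/4 = 84.97491
m₂^(3/2) = 20.96188^(1.5) = 95.97214
g_1 = m₃ / m₂^(3/2) = 84.97491 / 95.97214 ≈ 0.885

0.885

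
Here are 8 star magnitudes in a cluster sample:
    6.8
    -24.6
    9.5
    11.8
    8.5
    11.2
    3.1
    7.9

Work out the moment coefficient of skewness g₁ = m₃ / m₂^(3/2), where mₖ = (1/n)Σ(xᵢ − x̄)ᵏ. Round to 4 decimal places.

-2.0469

x̄ = (6.8 - 24.6 + 9.5 + 11.8 + 8.5 + 11.2 + 3.1 + 7.9) / 8 = 4.2750
deviations (xᵢ − x̄): 2.5250, -28.8750, 5.2250, 7.5250, 4.2250, 6.9250, -1.1750, 3.6250
Σ(xᵢ − x̄)² = 1004.3950 ⇒ m₂ = 1004.3950/8 = 125.54938
Σ(xᵢ − x̄)³ = -23036.6063 ⇒ m₃ = -23036.6063/8 = -2879.57578
m₂^(3/2) = 125.54938^(1.5) = 1406.76590
g₁ = m₃ / m₂^(3/2) = -2879.57578 / 1406.76590 ≈ -2.0469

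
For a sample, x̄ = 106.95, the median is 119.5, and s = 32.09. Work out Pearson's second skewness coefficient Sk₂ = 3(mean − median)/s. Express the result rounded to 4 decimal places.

-1.1733

Sk₂ = 3(106.95 − 119.5) / 32.09 = 3 × -12.5500 / 32.09
    = -37.6500 / 32.09 ≈ -1.1733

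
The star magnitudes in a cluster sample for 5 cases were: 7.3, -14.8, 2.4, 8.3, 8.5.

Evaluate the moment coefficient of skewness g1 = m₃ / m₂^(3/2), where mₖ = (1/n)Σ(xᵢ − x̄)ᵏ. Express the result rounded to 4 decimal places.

-1.2880

x̄ = (7.3 - 14.8 + 2.4 + 8.3 + 8.5) / 5 = 2.3400
deviations (xᵢ − x̄): 4.9600, -17.1400, 0.0600, 5.9600, 6.1600
Σ(xᵢ − x̄)² = 391.8520 ⇒ m₂ = 391.8520/5 = 78.37040
Σ(xᵢ − x̄)³ = -4467.9046 ⇒ m₃ = -4467.9046/5 = -893.58091
m₂^(3/2) = 78.37040^(1.5) = 693.79009
g1 = m₃ / m₂^(3/2) = -893.58091 / 693.79009 ≈ -1.2880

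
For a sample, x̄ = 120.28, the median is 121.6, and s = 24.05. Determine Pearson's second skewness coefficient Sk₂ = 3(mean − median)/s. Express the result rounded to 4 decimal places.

-0.1647

Sk₂ = 3(120.28 − 121.6) / 24.05 = 3 × -1.3200 / 24.05
    = -3.9600 / 24.05 ≈ -0.1647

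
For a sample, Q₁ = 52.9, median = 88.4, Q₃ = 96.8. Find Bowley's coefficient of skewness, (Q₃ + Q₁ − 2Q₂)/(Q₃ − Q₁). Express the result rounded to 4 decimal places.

numerator: Q₃ + Q₁ − 2Q₂ = 96.8 + 52.9 − 2×88.4 = -27.1000
denominator: Q₃ − Q₁ = 96.8 − 52.9 = 43.9000
Bowley skewness = -27.1000 / 43.9000 ≈ -0.6173

-0.6173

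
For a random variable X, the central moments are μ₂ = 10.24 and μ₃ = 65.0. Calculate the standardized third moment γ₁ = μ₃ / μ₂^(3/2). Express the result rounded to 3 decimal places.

σ = √μ₂ = √10.24 = 3.20000
σ³ = μ₂^(3/2) = 32.76800
γ₁ = μ₃/σ³ = 65.0 / 32.76800 ≈ 1.984

1.984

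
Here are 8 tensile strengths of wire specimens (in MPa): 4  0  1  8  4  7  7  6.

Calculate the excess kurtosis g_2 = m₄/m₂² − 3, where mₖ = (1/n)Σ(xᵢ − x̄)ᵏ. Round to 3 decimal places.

x̄ = 4.6250
Σ(xᵢ − x̄)² = 59.8750 ⇒ m₂ = 7.48438
Σ(xᵢ − x̄)⁴ = 827.4941 ⇒ m₄ = 103.43677
m₂² = 56.01587
g_2 = m₄/m₂² − 3 = 1.84656 − 3 ≈ -1.153

-1.153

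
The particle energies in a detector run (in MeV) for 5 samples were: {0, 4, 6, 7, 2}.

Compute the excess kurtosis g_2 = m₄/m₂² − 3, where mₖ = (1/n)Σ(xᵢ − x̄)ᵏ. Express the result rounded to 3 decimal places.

x̄ = 3.8000
Σ(xᵢ − x̄)² = 32.8000 ⇒ m₂ = 6.56000
Σ(xᵢ − x̄)⁴ = 347.2960 ⇒ m₄ = 69.45920
m₂² = 43.03360
g_2 = m₄/m₂² − 3 = 1.61407 − 3 ≈ -1.386

-1.386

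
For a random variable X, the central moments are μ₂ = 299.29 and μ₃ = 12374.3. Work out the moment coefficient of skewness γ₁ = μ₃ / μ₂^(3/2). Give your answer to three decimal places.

σ = √μ₂ = √299.29 = 17.30000
σ³ = μ₂^(3/2) = 5177.71700
γ₁ = μ₃/σ³ = 12374.3 / 5177.71700 ≈ 2.390

2.390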